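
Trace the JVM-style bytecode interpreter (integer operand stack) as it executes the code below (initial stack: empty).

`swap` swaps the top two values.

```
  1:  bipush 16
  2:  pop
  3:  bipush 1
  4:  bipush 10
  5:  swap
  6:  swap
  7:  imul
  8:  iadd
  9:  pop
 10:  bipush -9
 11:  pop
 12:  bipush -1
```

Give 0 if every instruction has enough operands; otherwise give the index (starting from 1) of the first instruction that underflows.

8

bipush 16  16
pop        (empty)
bipush 1   1
bipush 10  1 10
swap       10 1
swap       1 10
imul       10
iadd  — needs 2 operands, stack has 1 → underflow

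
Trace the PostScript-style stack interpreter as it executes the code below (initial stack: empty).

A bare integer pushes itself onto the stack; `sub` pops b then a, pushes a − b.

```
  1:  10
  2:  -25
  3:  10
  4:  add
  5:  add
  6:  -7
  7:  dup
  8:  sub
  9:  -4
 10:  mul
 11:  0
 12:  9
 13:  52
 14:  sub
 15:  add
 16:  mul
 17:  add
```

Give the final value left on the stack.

-5

10  -> 10
-25 -> 10 -25
10  -> 10 -25 10
add -> 10 -15
add -> -5
-7  -> -5 -7
dup -> -5 -7 -7
sub -> -5 0
-4  -> -5 0 -4
mul -> -5 0
0   -> -5 0 0
9   -> -5 0 0 9
52  -> -5 0 0 9 52
sub -> -5 0 0 -43
add -> -5 0 -43
mul -> -5 0
add -> -5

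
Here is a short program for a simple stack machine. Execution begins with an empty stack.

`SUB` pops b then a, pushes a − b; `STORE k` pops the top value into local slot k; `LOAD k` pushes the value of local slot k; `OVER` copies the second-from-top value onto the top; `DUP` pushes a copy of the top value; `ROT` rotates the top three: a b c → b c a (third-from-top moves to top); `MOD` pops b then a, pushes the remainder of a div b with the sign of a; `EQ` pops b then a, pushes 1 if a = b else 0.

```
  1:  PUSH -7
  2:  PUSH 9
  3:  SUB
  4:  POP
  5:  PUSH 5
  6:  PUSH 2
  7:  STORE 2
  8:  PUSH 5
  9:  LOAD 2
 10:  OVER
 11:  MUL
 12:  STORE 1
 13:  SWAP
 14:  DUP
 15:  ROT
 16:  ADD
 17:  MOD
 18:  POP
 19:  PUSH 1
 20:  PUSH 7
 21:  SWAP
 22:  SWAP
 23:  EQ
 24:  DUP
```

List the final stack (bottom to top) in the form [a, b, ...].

[0, 0]

PUSH -7 : -7
PUSH 9  : -7 9
SUB     : -16
POP     : (empty)
PUSH 5  : 5
PUSH 2  : 5 2
STORE 2 : 5
PUSH 5  : 5 5
LOAD 2  : 5 5 2
OVER    : 5 5 2 5
MUL     : 5 5 10
STORE 1 : 5 5
SWAP    : 5 5
DUP     : 5 5 5
ROT     : 5 5 5
ADD     : 5 10
MOD     : 5
POP     : (empty)
PUSH 1  : 1
PUSH 7  : 1 7
SWAP    : 7 1
SWAP    : 1 7
EQ      : 0
DUP     : 0 0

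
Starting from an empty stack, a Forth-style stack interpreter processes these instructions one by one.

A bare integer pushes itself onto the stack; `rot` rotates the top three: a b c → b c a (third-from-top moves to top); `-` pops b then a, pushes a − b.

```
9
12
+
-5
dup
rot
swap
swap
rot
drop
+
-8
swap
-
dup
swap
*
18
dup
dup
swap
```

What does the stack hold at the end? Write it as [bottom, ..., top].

9     [9]
12    [9, 12]
+     [21]
-5    [21, -5]
dup   [21, -5, -5]
rot   [-5, -5, 21]
swap  [-5, 21, -5]
swap  [-5, -5, 21]
rot   [-5, 21, -5]
drop  [-5, 21]
+     [16]
-8    [16, -8]
swap  [-8, 16]
-     [-24]
dup   [-24, -24]
swap  [-24, -24]
*     [576]
18    [576, 18]
dup   [576, 18, 18]
dup   [576, 18, 18, 18]
swap  [576, 18, 18, 18]

[576, 18, 18, 18]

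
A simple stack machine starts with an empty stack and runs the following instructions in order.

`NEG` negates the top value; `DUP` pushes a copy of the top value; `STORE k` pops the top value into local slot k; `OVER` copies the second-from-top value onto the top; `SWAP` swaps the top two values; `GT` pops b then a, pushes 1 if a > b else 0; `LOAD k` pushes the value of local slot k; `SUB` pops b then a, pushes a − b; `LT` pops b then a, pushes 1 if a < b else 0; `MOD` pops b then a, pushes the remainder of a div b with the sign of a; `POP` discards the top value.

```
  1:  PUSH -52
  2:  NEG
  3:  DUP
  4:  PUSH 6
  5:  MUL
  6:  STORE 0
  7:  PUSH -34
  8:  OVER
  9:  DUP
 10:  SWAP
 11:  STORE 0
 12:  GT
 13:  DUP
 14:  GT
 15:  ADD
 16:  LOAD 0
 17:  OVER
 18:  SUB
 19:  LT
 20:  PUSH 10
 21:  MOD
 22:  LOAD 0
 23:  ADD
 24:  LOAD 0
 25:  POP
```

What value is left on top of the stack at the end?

PUSH -52  [-52]
NEG       [52]
DUP       [52, 52]
PUSH 6    [52, 52, 6]
MUL       [52, 312]
STORE 0   [52]
PUSH -34  [52, -34]
OVER      [52, -34, 52]
DUP       [52, -34, 52, 52]
SWAP      [52, -34, 52, 52]
STORE 0   [52, -34, 52]
GT        [52, 0]
DUP       [52, 0, 0]
GT        [52, 0]
ADD       [52]
LOAD 0    [52, 52]
OVER      [52, 52, 52]
SUB       [52, 0]
LT        [0]
PUSH 10   [0, 10]
MOD       [0]
LOAD 0    [0, 52]
ADD       [52]
LOAD 0    [52, 52]
POP       [52]

52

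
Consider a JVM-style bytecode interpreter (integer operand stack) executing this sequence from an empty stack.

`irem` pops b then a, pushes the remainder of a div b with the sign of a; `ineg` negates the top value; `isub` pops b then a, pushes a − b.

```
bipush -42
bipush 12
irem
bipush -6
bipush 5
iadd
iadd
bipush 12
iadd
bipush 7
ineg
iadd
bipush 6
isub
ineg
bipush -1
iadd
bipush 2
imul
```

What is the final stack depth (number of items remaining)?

bipush -42  -42
bipush 12   -42 12
irem        -6
bipush -6   -6 -6
bipush 5    -6 -6 5
iadd        -6 -1
iadd        -7
bipush 12   -7 12
iadd        5
bipush 7    5 7
ineg        5 -7
iadd        -2
bipush 6    -2 6
isub        -8
ineg        8
bipush -1   8 -1
iadd        7
bipush 2    7 2
imul        14

1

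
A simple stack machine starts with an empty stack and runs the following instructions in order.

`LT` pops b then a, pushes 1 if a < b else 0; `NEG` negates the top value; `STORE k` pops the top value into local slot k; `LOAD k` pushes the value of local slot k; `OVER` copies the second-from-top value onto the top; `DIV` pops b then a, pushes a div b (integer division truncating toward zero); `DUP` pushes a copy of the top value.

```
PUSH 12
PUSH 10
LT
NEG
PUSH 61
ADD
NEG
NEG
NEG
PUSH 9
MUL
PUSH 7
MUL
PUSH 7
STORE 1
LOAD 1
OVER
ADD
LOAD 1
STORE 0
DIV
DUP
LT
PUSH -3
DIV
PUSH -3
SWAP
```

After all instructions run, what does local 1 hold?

PUSH 12 -> [12]
PUSH 10 -> [12, 10]
LT      -> [0]
NEG     -> [0]
PUSH 61 -> [0, 61]
ADD     -> [61]
NEG     -> [-61]
NEG     -> [61]
NEG     -> [-61]
PUSH 9  -> [-61, 9]
MUL     -> [-549]
PUSH 7  -> [-549, 7]
MUL     -> [-3843]
PUSH 7  -> [-3843, 7]
STORE 1 -> [-3843]
LOAD 1  -> [-3843, 7]
OVER    -> [-3843, 7, -3843]
ADD     -> [-3843, -3836]
LOAD 1  -> [-3843, -3836, 7]
STORE 0 -> [-3843, -3836]
DIV     -> [1]
DUP     -> [1, 1]
LT      -> [0]
PUSH -3 -> [0, -3]
DIV     -> [0]
PUSH -3 -> [0, -3]
SWAP    -> [-3, 0]

7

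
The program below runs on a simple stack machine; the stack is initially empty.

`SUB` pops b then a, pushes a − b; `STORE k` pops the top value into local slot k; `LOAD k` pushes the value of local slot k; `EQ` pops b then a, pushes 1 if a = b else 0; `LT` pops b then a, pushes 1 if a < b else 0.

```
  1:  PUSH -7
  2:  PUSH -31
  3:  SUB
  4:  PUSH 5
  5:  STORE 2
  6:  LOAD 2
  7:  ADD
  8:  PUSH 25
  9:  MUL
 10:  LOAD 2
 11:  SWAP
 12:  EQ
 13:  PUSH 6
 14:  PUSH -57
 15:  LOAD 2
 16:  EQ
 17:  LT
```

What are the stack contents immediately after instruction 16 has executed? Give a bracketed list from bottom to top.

[0, 6, 0]

PUSH -7  : [-7]
PUSH -31 : [-7, -31]
SUB      : [24]
PUSH 5   : [24, 5]
STORE 2  : [24]
LOAD 2   : [24, 5]
ADD      : [29]
PUSH 25  : [29, 25]
MUL      : [725]
LOAD 2   : [725, 5]
SWAP     : [5, 725]
EQ       : [0]
PUSH 6   : [0, 6]
PUSH -57 : [0, 6, -57]
LOAD 2   : [0, 6, -57, 5]
EQ       : [0, 6, 0]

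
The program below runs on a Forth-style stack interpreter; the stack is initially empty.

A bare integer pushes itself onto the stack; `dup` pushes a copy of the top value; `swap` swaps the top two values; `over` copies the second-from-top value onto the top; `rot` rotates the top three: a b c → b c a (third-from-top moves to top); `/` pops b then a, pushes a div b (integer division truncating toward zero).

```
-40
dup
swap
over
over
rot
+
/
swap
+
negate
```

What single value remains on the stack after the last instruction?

-40     -40
dup     -40 -40
swap    -40 -40
over    -40 -40 -40
over    -40 -40 -40 -40
rot     -40 -40 -40 -40
+       -40 -40 -80
/       -40 0
swap    0 -40
+       -40
negate  40

40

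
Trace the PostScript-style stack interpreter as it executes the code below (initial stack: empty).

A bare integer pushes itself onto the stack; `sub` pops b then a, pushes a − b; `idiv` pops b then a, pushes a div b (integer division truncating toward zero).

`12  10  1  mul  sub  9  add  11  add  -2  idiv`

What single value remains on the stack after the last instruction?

-11

12   → 12
10   → 12 10
1    → 12 10 1
mul  → 12 10
sub  → 2
9    → 2 9
add  → 11
11   → 11 11
add  → 22
-2   → 22 -2
idiv → -11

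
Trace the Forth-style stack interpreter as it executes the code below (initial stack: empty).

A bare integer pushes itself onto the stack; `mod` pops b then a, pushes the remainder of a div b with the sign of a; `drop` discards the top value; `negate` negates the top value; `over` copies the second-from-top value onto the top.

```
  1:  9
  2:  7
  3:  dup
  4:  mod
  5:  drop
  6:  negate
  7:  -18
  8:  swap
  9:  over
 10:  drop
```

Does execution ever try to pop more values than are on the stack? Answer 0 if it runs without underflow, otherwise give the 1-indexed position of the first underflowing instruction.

9      → 9
7      → 9 7
dup    → 9 7 7
mod    → 9 0
drop   → 9
negate → -9
-18    → -9 -18
swap   → -18 -9
over   → -18 -9 -18
drop   → -18 -9

0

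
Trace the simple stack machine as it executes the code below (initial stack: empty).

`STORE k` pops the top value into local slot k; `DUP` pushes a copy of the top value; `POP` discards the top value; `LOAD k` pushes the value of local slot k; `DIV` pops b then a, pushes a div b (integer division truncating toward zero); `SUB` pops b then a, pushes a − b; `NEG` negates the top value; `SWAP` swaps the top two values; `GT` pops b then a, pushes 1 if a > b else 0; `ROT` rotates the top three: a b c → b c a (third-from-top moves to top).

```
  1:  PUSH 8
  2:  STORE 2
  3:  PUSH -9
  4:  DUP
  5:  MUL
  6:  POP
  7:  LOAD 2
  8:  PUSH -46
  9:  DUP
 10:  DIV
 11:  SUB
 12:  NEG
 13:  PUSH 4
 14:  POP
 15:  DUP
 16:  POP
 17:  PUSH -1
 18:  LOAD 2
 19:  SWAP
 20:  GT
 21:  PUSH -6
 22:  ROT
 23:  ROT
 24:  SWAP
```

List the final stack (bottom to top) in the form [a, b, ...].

PUSH 8   : [8]
STORE 2  : []
PUSH -9  : [-9]
DUP      : [-9, -9]
MUL      : [81]
POP      : []
LOAD 2   : [8]
PUSH -46 : [8, -46]
DUP      : [8, -46, -46]
DIV      : [8, 1]
SUB      : [7]
NEG      : [-7]
PUSH 4   : [-7, 4]
POP      : [-7]
DUP      : [-7, -7]
POP      : [-7]
PUSH -1  : [-7, -1]
LOAD 2   : [-7, -1, 8]
SWAP     : [-7, 8, -1]
GT       : [-7, 1]
PUSH -6  : [-7, 1, -6]
ROT      : [1, -6, -7]
ROT      : [-6, -7, 1]
SWAP     : [-6, 1, -7]

[-6, 1, -7]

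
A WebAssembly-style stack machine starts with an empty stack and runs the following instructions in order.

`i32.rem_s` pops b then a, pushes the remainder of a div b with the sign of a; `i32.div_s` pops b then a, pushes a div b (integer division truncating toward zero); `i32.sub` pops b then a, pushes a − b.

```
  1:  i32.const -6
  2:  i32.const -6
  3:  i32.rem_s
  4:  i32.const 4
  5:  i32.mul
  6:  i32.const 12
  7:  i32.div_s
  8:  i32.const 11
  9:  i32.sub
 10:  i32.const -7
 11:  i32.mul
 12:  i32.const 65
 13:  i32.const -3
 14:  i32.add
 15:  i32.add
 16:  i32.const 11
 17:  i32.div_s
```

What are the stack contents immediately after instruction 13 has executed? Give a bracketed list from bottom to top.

i32.const -6  [-6]
i32.const -6  [-6, -6]
i32.rem_s     [0]
i32.const 4   [0, 4]
i32.mul       [0]
i32.const 12  [0, 12]
i32.div_s     [0]
i32.const 11  [0, 11]
i32.sub       [-11]
i32.const -7  [-11, -7]
i32.mul       [77]
i32.const 65  [77, 65]
i32.const -3  [77, 65, -3]

[77, 65, -3]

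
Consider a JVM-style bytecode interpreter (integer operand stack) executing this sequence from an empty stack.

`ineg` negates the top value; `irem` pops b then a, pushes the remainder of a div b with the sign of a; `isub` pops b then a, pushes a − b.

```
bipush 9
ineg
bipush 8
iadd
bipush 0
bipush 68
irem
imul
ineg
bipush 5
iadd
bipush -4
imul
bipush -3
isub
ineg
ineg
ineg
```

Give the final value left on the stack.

bipush 9  -> 9
ineg      -> -9
bipush 8  -> -9 8
iadd      -> -1
bipush 0  -> -1 0
bipush 68 -> -1 0 68
irem      -> -1 0
imul      -> 0
ineg      -> 0
bipush 5  -> 0 5
iadd      -> 5
bipush -4 -> 5 -4
imul      -> -20
bipush -3 -> -20 -3
isub      -> -17
ineg      -> 17
ineg      -> -17
ineg      -> 17

17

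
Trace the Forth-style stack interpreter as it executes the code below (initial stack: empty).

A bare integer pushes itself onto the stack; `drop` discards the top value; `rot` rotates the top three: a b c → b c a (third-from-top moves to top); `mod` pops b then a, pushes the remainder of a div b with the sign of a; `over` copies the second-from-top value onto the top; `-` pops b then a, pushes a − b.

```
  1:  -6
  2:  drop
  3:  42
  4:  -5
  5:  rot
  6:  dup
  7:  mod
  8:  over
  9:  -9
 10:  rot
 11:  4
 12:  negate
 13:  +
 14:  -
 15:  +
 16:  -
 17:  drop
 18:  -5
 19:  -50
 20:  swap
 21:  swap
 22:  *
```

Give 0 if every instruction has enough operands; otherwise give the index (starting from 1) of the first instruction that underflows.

-6   → -6
drop → (empty)
42   → 42
-5   → 42 -5
rot  — needs 3 operands, stack has 2 → underflow

5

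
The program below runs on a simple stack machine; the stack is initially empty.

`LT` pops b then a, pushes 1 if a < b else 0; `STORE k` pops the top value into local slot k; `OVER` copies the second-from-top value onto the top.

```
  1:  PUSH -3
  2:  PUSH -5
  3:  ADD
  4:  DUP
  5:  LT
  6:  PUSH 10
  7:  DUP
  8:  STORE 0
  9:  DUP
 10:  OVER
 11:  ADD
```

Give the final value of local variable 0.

10

PUSH -3 : -3
PUSH -5 : -3 -5
ADD     : -8
DUP     : -8 -8
LT      : 0
PUSH 10 : 0 10
DUP     : 0 10 10
STORE 0 : 0 10
DUP     : 0 10 10
OVER    : 0 10 10 10
ADD     : 0 10 20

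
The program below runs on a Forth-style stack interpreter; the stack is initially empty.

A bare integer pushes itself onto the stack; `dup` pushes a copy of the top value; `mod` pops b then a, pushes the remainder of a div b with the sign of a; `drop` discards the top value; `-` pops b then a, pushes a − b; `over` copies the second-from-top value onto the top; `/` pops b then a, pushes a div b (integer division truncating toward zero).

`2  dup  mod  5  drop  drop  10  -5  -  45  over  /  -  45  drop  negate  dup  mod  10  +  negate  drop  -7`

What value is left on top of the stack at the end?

2       [2]
dup     [2, 2]
mod     [0]
5       [0, 5]
drop    [0]
drop    []
10      [10]
-5      [10, -5]
-       [15]
45      [15, 45]
over    [15, 45, 15]
/       [15, 3]
-       [12]
45      [12, 45]
drop    [12]
negate  [-12]
dup     [-12, -12]
mod     [0]
10      [0, 10]
+       [10]
negate  [-10]
drop    []
-7      [-7]

-7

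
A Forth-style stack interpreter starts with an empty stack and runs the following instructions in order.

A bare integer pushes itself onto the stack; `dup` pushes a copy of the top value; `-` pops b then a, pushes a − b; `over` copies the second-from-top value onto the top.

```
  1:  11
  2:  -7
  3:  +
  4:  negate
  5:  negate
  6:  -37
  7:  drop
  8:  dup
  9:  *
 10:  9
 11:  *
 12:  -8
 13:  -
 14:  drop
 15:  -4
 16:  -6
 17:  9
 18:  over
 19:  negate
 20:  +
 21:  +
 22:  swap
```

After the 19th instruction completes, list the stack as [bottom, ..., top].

11     -> 11
-7     -> 11 -7
+      -> 4
negate -> -4
negate -> 4
-37    -> 4 -37
drop   -> 4
dup    -> 4 4
*      -> 16
9      -> 16 9
*      -> 144
-8     -> 144 -8
-      -> 152
drop   -> (empty)
-4     -> -4
-6     -> -4 -6
9      -> -4 -6 9
over   -> -4 -6 9 -6
negate -> -4 -6 9 6

[-4, -6, 9, 6]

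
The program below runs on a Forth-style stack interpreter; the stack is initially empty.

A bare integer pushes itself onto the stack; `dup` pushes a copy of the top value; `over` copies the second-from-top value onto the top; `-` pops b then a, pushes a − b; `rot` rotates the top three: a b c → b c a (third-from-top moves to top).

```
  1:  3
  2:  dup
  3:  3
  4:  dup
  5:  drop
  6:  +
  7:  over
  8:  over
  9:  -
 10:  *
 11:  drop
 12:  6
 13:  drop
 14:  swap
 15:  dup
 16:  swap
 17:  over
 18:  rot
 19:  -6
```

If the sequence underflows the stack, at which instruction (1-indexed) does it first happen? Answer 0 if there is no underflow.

3    -> 3
dup  -> 3 3
3    -> 3 3 3
dup  -> 3 3 3 3
drop -> 3 3 3
+    -> 3 6
over -> 3 6 3
over -> 3 6 3 6
-    -> 3 6 -3
*    -> 3 -18
drop -> 3
6    -> 3 6
drop -> 3
swap  — needs 2 operands, stack has 1 → underflow

14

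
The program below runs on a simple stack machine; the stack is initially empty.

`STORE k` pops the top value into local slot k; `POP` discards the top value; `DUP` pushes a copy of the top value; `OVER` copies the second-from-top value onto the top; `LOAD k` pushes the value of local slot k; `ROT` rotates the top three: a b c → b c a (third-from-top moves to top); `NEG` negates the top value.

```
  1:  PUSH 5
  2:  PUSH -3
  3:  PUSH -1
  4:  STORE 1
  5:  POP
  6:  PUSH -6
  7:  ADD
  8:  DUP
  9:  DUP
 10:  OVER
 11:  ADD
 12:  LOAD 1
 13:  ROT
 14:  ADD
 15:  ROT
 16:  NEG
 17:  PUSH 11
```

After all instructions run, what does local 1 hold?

PUSH 5  → [5]
PUSH -3 → [5, -3]
PUSH -1 → [5, -3, -1]
STORE 1 → [5, -3]
POP     → [5]
PUSH -6 → [5, -6]
ADD     → [-1]
DUP     → [-1, -1]
DUP     → [-1, -1, -1]
OVER    → [-1, -1, -1, -1]
ADD     → [-1, -1, -2]
LOAD 1  → [-1, -1, -2, -1]
ROT     → [-1, -2, -1, -1]
ADD     → [-1, -2, -2]
ROT     → [-2, -2, -1]
NEG     → [-2, -2, 1]
PUSH 11 → [-2, -2, 1, 11]

-1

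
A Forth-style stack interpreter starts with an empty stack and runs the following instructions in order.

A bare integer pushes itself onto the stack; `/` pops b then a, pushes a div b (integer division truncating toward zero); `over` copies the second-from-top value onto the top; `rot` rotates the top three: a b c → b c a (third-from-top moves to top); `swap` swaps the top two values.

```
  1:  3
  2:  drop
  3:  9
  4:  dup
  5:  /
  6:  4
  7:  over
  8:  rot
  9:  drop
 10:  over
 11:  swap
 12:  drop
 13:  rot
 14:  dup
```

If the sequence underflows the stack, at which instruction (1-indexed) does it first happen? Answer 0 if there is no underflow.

13

3    → [3]
drop → []
9    → [9]
dup  → [9, 9]
/    → [1]
4    → [1, 4]
over → [1, 4, 1]
rot  → [4, 1, 1]
drop → [4, 1]
over → [4, 1, 4]
swap → [4, 4, 1]
drop → [4, 4]
rot  — needs 3 operands, stack has 2 → underflow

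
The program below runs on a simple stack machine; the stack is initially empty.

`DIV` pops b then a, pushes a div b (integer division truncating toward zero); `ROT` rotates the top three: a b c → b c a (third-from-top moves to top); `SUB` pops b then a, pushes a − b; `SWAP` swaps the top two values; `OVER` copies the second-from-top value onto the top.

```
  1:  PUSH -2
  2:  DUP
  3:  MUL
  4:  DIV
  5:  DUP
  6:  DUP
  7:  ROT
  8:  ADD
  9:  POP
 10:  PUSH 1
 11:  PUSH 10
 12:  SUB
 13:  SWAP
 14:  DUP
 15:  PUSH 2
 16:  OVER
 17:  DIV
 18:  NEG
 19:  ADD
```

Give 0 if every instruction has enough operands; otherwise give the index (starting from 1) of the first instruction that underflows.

4

PUSH -2 → [-2]
DUP     → [-2, -2]
MUL     → [4]
DIV  — needs 2 operands, stack has 1 → underflow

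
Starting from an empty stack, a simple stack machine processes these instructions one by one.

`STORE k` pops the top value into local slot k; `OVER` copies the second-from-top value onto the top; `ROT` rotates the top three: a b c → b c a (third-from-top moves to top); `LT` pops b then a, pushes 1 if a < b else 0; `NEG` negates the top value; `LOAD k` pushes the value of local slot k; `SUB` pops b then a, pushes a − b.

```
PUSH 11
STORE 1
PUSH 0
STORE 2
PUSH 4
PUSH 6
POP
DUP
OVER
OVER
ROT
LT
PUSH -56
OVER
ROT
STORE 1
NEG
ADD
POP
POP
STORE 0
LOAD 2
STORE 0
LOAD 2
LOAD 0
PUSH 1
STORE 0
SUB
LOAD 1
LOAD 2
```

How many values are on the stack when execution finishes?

PUSH 11  → [11]
STORE 1  → []
PUSH 0   → [0]
STORE 2  → []
PUSH 4   → [4]
PUSH 6   → [4, 6]
POP      → [4]
DUP      → [4, 4]
OVER     → [4, 4, 4]
OVER     → [4, 4, 4, 4]
ROT      → [4, 4, 4, 4]
LT       → [4, 4, 0]
PUSH -56 → [4, 4, 0, -56]
OVER     → [4, 4, 0, -56, 0]
ROT      → [4, 4, -56, 0, 0]
STORE 1  → [4, 4, -56, 0]
NEG      → [4, 4, -56, 0]
ADD      → [4, 4, -56]
POP      → [4, 4]
POP      → [4]
STORE 0  → []
LOAD 2   → [0]
STORE 0  → []
LOAD 2   → [0]
LOAD 0   → [0, 0]
PUSH 1   → [0, 0, 1]
STORE 0  → [0, 0]
SUB      → [0]
LOAD 1   → [0, 0]
LOAD 2   → [0, 0, 0]

3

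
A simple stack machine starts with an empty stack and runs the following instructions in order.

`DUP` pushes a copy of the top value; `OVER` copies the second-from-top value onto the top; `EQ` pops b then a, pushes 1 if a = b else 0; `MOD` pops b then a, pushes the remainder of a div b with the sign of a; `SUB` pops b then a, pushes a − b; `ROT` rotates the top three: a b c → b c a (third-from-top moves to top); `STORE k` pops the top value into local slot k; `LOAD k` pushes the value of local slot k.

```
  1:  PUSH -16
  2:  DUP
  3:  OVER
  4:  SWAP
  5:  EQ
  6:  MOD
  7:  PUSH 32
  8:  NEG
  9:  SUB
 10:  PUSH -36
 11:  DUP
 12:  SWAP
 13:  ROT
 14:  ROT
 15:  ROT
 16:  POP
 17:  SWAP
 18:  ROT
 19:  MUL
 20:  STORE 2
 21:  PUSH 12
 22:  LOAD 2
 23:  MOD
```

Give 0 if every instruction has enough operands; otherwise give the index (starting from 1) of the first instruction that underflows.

PUSH -16 : [-16]
DUP      : [-16, -16]
OVER     : [-16, -16, -16]
SWAP     : [-16, -16, -16]
EQ       : [-16, 1]
MOD      : [0]
PUSH 32  : [0, 32]
NEG      : [0, -32]
SUB      : [32]
PUSH -36 : [32, -36]
DUP      : [32, -36, -36]
SWAP     : [32, -36, -36]
ROT      : [-36, -36, 32]
ROT      : [-36, 32, -36]
ROT      : [32, -36, -36]
POP      : [32, -36]
SWAP     : [-36, 32]
ROT  — needs 3 operands, stack has 2 → underflow

18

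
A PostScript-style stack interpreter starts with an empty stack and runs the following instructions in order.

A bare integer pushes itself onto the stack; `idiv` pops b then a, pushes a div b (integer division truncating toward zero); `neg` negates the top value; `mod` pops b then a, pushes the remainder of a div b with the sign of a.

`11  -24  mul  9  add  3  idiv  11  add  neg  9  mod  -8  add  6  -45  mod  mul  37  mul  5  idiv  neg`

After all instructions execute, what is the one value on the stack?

266

11   → [11]
-24  → [11, -24]
mul  → [-264]
9    → [-264, 9]
add  → [-255]
3    → [-255, 3]
idiv → [-85]
11   → [-85, 11]
add  → [-74]
neg  → [74]
9    → [74, 9]
mod  → [2]
-8   → [2, -8]
add  → [-6]
6    → [-6, 6]
-45  → [-6, 6, -45]
mod  → [-6, 6]
mul  → [-36]
37   → [-36, 37]
mul  → [-1332]
5    → [-1332, 5]
idiv → [-266]
neg  → [266]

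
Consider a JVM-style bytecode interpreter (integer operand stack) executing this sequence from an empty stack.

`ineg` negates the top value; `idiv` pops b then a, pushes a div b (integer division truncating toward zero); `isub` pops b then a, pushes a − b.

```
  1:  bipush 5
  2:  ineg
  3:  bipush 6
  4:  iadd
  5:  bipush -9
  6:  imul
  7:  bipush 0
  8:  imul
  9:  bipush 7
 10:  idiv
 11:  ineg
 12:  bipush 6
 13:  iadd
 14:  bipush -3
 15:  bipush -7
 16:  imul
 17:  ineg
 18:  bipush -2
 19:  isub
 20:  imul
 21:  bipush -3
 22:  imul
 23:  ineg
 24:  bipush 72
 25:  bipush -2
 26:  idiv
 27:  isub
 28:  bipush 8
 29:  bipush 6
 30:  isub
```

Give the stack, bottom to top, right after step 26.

[-342, -36]

bipush 5  → [5]
ineg      → [-5]
bipush 6  → [-5, 6]
iadd      → [1]
bipush -9 → [1, -9]
imul      → [-9]
bipush 0  → [-9, 0]
imul      → [0]
bipush 7  → [0, 7]
idiv      → [0]
ineg      → [0]
bipush 6  → [0, 6]
iadd      → [6]
bipush -3 → [6, -3]
bipush -7 → [6, -3, -7]
imul      → [6, 21]
ineg      → [6, -21]
bipush -2 → [6, -21, -2]
isub      → [6, -19]
imul      → [-114]
bipush -3 → [-114, -3]
imul      → [342]
ineg      → [-342]
bipush 72 → [-342, 72]
bipush -2 → [-342, 72, -2]
idiv      → [-342, -36]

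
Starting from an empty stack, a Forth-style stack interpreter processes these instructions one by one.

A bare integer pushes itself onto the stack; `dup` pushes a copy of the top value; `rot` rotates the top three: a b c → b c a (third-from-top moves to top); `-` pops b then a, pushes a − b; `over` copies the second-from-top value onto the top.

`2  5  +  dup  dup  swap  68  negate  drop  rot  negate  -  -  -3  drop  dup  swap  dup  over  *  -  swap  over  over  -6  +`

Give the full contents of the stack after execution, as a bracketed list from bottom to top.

2       [2]
5       [2, 5]
+       [7]
dup     [7, 7]
dup     [7, 7, 7]
swap    [7, 7, 7]
68      [7, 7, 7, 68]
negate  [7, 7, 7, -68]
drop    [7, 7, 7]
rot     [7, 7, 7]
negate  [7, 7, -7]
-       [7, 14]
-       [-7]
-3      [-7, -3]
drop    [-7]
dup     [-7, -7]
swap    [-7, -7]
dup     [-7, -7, -7]
over    [-7, -7, -7, -7]
*       [-7, -7, 49]
-       [-7, -56]
swap    [-56, -7]
over    [-56, -7, -56]
over    [-56, -7, -56, -7]
-6      [-56, -7, -56, -7, -6]
+       [-56, -7, -56, -13]

[-56, -7, -56, -13]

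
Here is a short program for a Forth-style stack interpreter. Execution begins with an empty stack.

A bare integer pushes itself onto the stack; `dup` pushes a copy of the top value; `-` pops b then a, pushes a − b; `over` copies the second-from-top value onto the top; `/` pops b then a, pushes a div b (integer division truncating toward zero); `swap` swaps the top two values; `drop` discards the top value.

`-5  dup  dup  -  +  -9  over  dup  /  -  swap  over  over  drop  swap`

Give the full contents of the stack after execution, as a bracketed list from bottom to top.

-5   → -5
dup  → -5 -5
dup  → -5 -5 -5
-    → -5 0
+    → -5
-9   → -5 -9
over → -5 -9 -5
dup  → -5 -9 -5 -5
/    → -5 -9 1
-    → -5 -10
swap → -10 -5
over → -10 -5 -10
over → -10 -5 -10 -5
drop → -10 -5 -10
swap → -10 -10 -5

[-10, -10, -5]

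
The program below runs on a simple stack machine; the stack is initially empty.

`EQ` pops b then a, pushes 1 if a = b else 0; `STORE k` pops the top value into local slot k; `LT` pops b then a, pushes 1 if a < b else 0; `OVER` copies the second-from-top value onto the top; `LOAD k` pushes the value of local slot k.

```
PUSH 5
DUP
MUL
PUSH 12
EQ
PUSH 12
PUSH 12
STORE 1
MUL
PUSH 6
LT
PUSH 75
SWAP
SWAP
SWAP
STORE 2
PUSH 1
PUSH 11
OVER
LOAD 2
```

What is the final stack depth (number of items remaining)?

PUSH 5   5
DUP      5 5
MUL      25
PUSH 12  25 12
EQ       0
PUSH 12  0 12
PUSH 12  0 12 12
STORE 1  0 12
MUL      0
PUSH 6   0 6
LT       1
PUSH 75  1 75
SWAP     75 1
SWAP     1 75
SWAP     75 1
STORE 2  75
PUSH 1   75 1
PUSH 11  75 1 11
OVER     75 1 11 1
LOAD 2   75 1 11 1 1

5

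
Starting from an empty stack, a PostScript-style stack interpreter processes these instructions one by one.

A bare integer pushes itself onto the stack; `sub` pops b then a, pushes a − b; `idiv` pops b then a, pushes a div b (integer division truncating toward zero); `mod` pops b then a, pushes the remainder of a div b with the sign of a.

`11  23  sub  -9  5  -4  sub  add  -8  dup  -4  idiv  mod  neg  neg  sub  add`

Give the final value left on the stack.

11   → 11
23   → 11 23
sub  → -12
-9   → -12 -9
5    → -12 -9 5
-4   → -12 -9 5 -4
sub  → -12 -9 9
add  → -12 0
-8   → -12 0 -8
dup  → -12 0 -8 -8
-4   → -12 0 -8 -8 -4
idiv → -12 0 -8 2
mod  → -12 0 0
neg  → -12 0 0
neg  → -12 0 0
sub  → -12 0
add  → -12

-12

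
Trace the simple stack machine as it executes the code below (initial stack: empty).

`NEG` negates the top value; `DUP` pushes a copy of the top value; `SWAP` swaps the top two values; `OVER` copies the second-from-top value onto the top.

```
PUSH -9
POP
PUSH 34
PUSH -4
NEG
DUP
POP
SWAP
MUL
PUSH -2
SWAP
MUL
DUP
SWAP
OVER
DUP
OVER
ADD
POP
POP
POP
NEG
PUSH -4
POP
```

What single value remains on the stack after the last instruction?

PUSH -9  -9
POP      (empty)
PUSH 34  34
PUSH -4  34 -4
NEG      34 4
DUP      34 4 4
POP      34 4
SWAP     4 34
MUL      136
PUSH -2  136 -2
SWAP     -2 136
MUL      -272
DUP      -272 -272
SWAP     -272 -272
OVER     -272 -272 -272
DUP      -272 -272 -272 -272
OVER     -272 -272 -272 -272 -272
ADD      -272 -272 -272 -544
POP      -272 -272 -272
POP      -272 -272
POP      -272
NEG      272
PUSH -4  272 -4
POP      272

272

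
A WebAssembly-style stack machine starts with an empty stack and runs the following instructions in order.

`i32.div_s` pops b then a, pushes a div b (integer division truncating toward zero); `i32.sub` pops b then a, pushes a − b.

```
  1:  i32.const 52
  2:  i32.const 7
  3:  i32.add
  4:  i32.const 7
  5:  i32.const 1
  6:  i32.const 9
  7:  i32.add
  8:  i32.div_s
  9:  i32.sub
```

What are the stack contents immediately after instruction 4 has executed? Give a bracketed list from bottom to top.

[59, 7]

i32.const 52 : [52]
i32.const 7  : [52, 7]
i32.add      : [59]
i32.const 7  : [59, 7]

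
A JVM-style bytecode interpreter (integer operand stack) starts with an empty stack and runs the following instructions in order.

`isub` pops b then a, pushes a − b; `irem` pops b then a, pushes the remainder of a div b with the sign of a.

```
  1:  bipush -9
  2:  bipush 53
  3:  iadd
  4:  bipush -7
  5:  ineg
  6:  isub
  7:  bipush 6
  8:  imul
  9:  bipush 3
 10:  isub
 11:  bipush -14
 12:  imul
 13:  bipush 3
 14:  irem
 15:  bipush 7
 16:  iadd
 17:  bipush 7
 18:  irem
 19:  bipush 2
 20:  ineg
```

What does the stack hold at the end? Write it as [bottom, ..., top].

bipush -9   [-9]
bipush 53   [-9, 53]
iadd        [44]
bipush -7   [44, -7]
ineg        [44, 7]
isub        [37]
bipush 6    [37, 6]
imul        [222]
bipush 3    [222, 3]
isub        [219]
bipush -14  [219, -14]
imul        [-3066]
bipush 3    [-3066, 3]
irem        [0]
bipush 7    [0, 7]
iadd        [7]
bipush 7    [7, 7]
irem        [0]
bipush 2    [0, 2]
ineg        [0, -2]

[0, -2]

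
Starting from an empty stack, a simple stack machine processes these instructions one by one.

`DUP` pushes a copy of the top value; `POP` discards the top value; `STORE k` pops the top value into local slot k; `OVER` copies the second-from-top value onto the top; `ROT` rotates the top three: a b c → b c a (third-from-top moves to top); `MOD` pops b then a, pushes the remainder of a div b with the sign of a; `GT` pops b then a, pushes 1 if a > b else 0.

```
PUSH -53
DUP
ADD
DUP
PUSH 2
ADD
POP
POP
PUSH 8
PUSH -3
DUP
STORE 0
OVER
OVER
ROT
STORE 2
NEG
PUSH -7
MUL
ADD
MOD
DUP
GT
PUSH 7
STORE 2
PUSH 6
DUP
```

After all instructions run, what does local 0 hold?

-3

PUSH -53 : -53
DUP      : -53 -53
ADD      : -106
DUP      : -106 -106
PUSH 2   : -106 -106 2
ADD      : -106 -104
POP      : -106
POP      : (empty)
PUSH 8   : 8
PUSH -3  : 8 -3
DUP      : 8 -3 -3
STORE 0  : 8 -3
OVER     : 8 -3 8
OVER     : 8 -3 8 -3
ROT      : 8 8 -3 -3
STORE 2  : 8 8 -3
NEG      : 8 8 3
PUSH -7  : 8 8 3 -7
MUL      : 8 8 -21
ADD      : 8 -13
MOD      : 8
DUP      : 8 8
GT       : 0
PUSH 7   : 0 7
STORE 2  : 0
PUSH 6   : 0 6
DUP      : 0 6 6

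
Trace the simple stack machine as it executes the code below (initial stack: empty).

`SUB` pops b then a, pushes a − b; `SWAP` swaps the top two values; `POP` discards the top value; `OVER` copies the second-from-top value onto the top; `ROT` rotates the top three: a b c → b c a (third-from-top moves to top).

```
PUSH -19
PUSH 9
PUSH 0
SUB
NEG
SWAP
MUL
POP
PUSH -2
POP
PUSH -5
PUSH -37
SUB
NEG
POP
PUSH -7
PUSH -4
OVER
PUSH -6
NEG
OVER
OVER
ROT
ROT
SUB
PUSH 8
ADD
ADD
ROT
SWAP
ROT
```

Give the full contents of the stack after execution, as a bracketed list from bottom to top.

PUSH -19  [-19]
PUSH 9    [-19, 9]
PUSH 0    [-19, 9, 0]
SUB       [-19, 9]
NEG       [-19, -9]
SWAP      [-9, -19]
MUL       [171]
POP       []
PUSH -2   [-2]
POP       []
PUSH -5   [-5]
PUSH -37  [-5, -37]
SUB       [32]
NEG       [-32]
POP       []
PUSH -7   [-7]
PUSH -4   [-7, -4]
OVER      [-7, -4, -7]
PUSH -6   [-7, -4, -7, -6]
NEG       [-7, -4, -7, 6]
OVER      [-7, -4, -7, 6, -7]
OVER      [-7, -4, -7, 6, -7, 6]
ROT       [-7, -4, -7, -7, 6, 6]
ROT       [-7, -4, -7, 6, 6, -7]
SUB       [-7, -4, -7, 6, 13]
PUSH 8    [-7, -4, -7, 6, 13, 8]
ADD       [-7, -4, -7, 6, 21]
ADD       [-7, -4, -7, 27]
ROT       [-7, -7, 27, -4]
SWAP      [-7, -7, -4, 27]
ROT       [-7, -4, 27, -7]

[-7, -4, 27, -7]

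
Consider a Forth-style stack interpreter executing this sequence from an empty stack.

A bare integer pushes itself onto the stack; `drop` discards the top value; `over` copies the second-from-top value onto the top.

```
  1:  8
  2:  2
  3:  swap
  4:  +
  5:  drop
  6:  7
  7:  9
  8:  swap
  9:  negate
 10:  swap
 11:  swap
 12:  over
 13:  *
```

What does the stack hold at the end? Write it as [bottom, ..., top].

8      → [8]
2      → [8, 2]
swap   → [2, 8]
+      → [10]
drop   → []
7      → [7]
9      → [7, 9]
swap   → [9, 7]
negate → [9, -7]
swap   → [-7, 9]
swap   → [9, -7]
over   → [9, -7, 9]
*      → [9, -63]

[9, -63]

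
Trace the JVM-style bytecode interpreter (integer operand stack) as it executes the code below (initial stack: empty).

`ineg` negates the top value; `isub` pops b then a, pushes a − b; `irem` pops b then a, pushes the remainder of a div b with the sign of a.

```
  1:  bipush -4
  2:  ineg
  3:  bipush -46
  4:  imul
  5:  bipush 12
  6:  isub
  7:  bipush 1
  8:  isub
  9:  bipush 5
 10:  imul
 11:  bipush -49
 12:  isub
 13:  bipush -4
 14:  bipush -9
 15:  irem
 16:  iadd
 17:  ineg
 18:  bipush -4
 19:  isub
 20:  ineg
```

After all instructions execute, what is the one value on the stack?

bipush -4  → -4
ineg       → 4
bipush -46 → 4 -46
imul       → -184
bipush 12  → -184 12
isub       → -196
bipush 1   → -196 1
isub       → -197
bipush 5   → -197 5
imul       → -985
bipush -49 → -985 -49
isub       → -936
bipush -4  → -936 -4
bipush -9  → -936 -4 -9
irem       → -936 -4
iadd       → -940
ineg       → 940
bipush -4  → 940 -4
isub       → 944
ineg       → -944

-944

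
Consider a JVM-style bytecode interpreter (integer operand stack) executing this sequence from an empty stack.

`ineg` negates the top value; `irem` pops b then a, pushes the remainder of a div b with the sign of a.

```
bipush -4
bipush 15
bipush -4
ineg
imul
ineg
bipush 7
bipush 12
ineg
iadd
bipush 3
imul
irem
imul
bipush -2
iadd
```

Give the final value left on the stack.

bipush -4  [-4]
bipush 15  [-4, 15]
bipush -4  [-4, 15, -4]
ineg       [-4, 15, 4]
imul       [-4, 60]
ineg       [-4, -60]
bipush 7   [-4, -60, 7]
bipush 12  [-4, -60, 7, 12]
ineg       [-4, -60, 7, -12]
iadd       [-4, -60, -5]
bipush 3   [-4, -60, -5, 3]
imul       [-4, -60, -15]
irem       [-4, 0]
imul       [0]
bipush -2  [0, -2]
iadd       [-2]

-2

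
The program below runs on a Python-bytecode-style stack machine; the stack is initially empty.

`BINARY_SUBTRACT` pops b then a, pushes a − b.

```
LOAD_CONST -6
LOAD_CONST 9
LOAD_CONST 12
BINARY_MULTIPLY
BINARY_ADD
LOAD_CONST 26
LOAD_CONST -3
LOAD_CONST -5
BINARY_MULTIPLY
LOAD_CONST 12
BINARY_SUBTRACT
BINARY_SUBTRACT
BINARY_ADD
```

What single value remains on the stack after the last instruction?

125

LOAD_CONST -6   -> [-6]
LOAD_CONST 9    -> [-6, 9]
LOAD_CONST 12   -> [-6, 9, 12]
BINARY_MULTIPLY -> [-6, 108]
BINARY_ADD      -> [102]
LOAD_CONST 26   -> [102, 26]
LOAD_CONST -3   -> [102, 26, -3]
LOAD_CONST -5   -> [102, 26, -3, -5]
BINARY_MULTIPLY -> [102, 26, 15]
LOAD_CONST 12   -> [102, 26, 15, 12]
BINARY_SUBTRACT -> [102, 26, 3]
BINARY_SUBTRACT -> [102, 23]
BINARY_ADD      -> [125]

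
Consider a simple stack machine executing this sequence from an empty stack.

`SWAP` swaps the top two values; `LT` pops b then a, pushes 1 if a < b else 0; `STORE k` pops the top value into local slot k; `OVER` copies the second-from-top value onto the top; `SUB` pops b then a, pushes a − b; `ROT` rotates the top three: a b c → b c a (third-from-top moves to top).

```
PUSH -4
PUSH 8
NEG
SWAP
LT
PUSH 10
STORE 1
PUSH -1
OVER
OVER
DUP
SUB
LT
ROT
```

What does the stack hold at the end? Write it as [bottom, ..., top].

PUSH -4 : -4
PUSH 8  : -4 8
NEG     : -4 -8
SWAP    : -8 -4
LT      : 1
PUSH 10 : 1 10
STORE 1 : 1
PUSH -1 : 1 -1
OVER    : 1 -1 1
OVER    : 1 -1 1 -1
DUP     : 1 -1 1 -1 -1
SUB     : 1 -1 1 0
LT      : 1 -1 0
ROT     : -1 0 1

[-1, 0, 1]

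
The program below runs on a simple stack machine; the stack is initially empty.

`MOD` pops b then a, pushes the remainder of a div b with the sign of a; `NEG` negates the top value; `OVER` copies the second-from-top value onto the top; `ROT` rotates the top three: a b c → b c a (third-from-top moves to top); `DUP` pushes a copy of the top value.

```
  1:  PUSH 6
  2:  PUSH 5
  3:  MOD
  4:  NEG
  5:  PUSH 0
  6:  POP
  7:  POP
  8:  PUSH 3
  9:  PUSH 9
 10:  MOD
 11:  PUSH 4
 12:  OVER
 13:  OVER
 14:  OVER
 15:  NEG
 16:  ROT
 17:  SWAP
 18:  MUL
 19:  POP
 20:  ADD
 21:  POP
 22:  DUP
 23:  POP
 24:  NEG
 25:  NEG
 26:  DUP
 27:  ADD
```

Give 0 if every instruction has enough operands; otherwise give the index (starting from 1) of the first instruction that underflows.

0

PUSH 6 -> [6]
PUSH 5 -> [6, 5]
MOD    -> [1]
NEG    -> [-1]
PUSH 0 -> [-1, 0]
POP    -> [-1]
POP    -> []
PUSH 3 -> [3]
PUSH 9 -> [3, 9]
MOD    -> [3]
PUSH 4 -> [3, 4]
OVER   -> [3, 4, 3]
OVER   -> [3, 4, 3, 4]
OVER   -> [3, 4, 3, 4, 3]
NEG    -> [3, 4, 3, 4, -3]
ROT    -> [3, 4, 4, -3, 3]
SWAP   -> [3, 4, 4, 3, -3]
MUL    -> [3, 4, 4, -9]
POP    -> [3, 4, 4]
ADD    -> [3, 8]
POP    -> [3]
DUP    -> [3, 3]
POP    -> [3]
NEG    -> [-3]
NEG    -> [3]
DUP    -> [3, 3]
ADD    -> [6]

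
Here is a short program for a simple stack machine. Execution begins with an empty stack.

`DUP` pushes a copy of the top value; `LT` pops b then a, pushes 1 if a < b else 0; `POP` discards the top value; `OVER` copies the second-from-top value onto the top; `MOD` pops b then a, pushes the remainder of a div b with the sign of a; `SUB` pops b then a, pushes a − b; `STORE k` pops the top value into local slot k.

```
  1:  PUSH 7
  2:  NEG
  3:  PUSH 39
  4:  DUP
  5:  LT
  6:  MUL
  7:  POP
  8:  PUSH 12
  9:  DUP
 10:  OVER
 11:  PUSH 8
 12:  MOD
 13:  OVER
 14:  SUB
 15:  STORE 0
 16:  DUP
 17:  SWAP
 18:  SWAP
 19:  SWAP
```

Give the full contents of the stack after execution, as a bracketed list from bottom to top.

[12, 12, 12]

PUSH 7   [7]
NEG      [-7]
PUSH 39  [-7, 39]
DUP      [-7, 39, 39]
LT       [-7, 0]
MUL      [0]
POP      []
PUSH 12  [12]
DUP      [12, 12]
OVER     [12, 12, 12]
PUSH 8   [12, 12, 12, 8]
MOD      [12, 12, 4]
OVER     [12, 12, 4, 12]
SUB      [12, 12, -8]
STORE 0  [12, 12]
DUP      [12, 12, 12]
SWAP     [12, 12, 12]
SWAP     [12, 12, 12]
SWAP     [12, 12, 12]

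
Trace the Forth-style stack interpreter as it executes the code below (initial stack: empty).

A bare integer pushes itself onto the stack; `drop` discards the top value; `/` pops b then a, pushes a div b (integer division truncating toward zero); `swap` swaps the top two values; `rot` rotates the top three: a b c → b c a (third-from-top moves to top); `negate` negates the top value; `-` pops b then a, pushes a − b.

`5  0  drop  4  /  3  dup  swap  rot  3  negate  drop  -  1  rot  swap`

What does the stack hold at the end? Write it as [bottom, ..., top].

5       [5]
0       [5, 0]
drop    [5]
4       [5, 4]
/       [1]
3       [1, 3]
dup     [1, 3, 3]
swap    [1, 3, 3]
rot     [3, 3, 1]
3       [3, 3, 1, 3]
negate  [3, 3, 1, -3]
drop    [3, 3, 1]
-       [3, 2]
1       [3, 2, 1]
rot     [2, 1, 3]
swap    [2, 3, 1]

[2, 3, 1]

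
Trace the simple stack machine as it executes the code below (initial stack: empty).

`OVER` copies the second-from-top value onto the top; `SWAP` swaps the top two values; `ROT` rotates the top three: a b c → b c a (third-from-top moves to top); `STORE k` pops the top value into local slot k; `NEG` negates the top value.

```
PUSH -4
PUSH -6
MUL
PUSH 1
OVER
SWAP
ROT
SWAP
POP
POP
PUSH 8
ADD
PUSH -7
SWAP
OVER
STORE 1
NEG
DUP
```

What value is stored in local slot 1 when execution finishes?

PUSH -4 → [-4]
PUSH -6 → [-4, -6]
MUL     → [24]
PUSH 1  → [24, 1]
OVER    → [24, 1, 24]
SWAP    → [24, 24, 1]
ROT     → [24, 1, 24]
SWAP    → [24, 24, 1]
POP     → [24, 24]
POP     → [24]
PUSH 8  → [24, 8]
ADD     → [32]
PUSH -7 → [32, -7]
SWAP    → [-7, 32]
OVER    → [-7, 32, -7]
STORE 1 → [-7, 32]
NEG     → [-7, -32]
DUP     → [-7, -32, -32]

-7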